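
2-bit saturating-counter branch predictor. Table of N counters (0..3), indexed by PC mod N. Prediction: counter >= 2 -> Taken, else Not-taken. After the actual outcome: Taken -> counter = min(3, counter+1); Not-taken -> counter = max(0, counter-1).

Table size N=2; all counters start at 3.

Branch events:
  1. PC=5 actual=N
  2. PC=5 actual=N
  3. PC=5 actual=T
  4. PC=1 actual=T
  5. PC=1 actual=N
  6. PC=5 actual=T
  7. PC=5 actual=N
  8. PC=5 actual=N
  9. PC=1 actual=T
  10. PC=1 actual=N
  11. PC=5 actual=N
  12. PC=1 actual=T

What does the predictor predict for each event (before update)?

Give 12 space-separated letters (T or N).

Answer: T T N T T T T T N T N N

Derivation:
Ev 1: PC=5 idx=1 pred=T actual=N -> ctr[1]=2
Ev 2: PC=5 idx=1 pred=T actual=N -> ctr[1]=1
Ev 3: PC=5 idx=1 pred=N actual=T -> ctr[1]=2
Ev 4: PC=1 idx=1 pred=T actual=T -> ctr[1]=3
Ev 5: PC=1 idx=1 pred=T actual=N -> ctr[1]=2
Ev 6: PC=5 idx=1 pred=T actual=T -> ctr[1]=3
Ev 7: PC=5 idx=1 pred=T actual=N -> ctr[1]=2
Ev 8: PC=5 idx=1 pred=T actual=N -> ctr[1]=1
Ev 9: PC=1 idx=1 pred=N actual=T -> ctr[1]=2
Ev 10: PC=1 idx=1 pred=T actual=N -> ctr[1]=1
Ev 11: PC=5 idx=1 pred=N actual=N -> ctr[1]=0
Ev 12: PC=1 idx=1 pred=N actual=T -> ctr[1]=1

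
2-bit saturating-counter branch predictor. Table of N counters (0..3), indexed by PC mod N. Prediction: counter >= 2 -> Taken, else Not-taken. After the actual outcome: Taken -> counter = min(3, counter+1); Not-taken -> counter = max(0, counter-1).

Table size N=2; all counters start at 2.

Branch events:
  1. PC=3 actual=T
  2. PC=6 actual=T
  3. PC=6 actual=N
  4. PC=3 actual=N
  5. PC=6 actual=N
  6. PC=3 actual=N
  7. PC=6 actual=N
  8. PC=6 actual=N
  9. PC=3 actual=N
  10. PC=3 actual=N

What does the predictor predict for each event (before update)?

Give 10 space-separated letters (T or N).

Ev 1: PC=3 idx=1 pred=T actual=T -> ctr[1]=3
Ev 2: PC=6 idx=0 pred=T actual=T -> ctr[0]=3
Ev 3: PC=6 idx=0 pred=T actual=N -> ctr[0]=2
Ev 4: PC=3 idx=1 pred=T actual=N -> ctr[1]=2
Ev 5: PC=6 idx=0 pred=T actual=N -> ctr[0]=1
Ev 6: PC=3 idx=1 pred=T actual=N -> ctr[1]=1
Ev 7: PC=6 idx=0 pred=N actual=N -> ctr[0]=0
Ev 8: PC=6 idx=0 pred=N actual=N -> ctr[0]=0
Ev 9: PC=3 idx=1 pred=N actual=N -> ctr[1]=0
Ev 10: PC=3 idx=1 pred=N actual=N -> ctr[1]=0

Answer: T T T T T T N N N N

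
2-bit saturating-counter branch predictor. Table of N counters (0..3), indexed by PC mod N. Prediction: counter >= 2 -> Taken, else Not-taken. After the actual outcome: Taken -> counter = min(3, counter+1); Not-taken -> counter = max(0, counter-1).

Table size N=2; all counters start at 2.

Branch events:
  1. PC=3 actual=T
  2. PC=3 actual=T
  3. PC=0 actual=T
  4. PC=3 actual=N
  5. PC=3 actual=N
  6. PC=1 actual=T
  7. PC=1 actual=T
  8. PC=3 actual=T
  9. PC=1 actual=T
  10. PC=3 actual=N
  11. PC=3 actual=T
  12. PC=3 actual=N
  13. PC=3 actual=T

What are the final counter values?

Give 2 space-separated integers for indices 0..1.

Ev 1: PC=3 idx=1 pred=T actual=T -> ctr[1]=3
Ev 2: PC=3 idx=1 pred=T actual=T -> ctr[1]=3
Ev 3: PC=0 idx=0 pred=T actual=T -> ctr[0]=3
Ev 4: PC=3 idx=1 pred=T actual=N -> ctr[1]=2
Ev 5: PC=3 idx=1 pred=T actual=N -> ctr[1]=1
Ev 6: PC=1 idx=1 pred=N actual=T -> ctr[1]=2
Ev 7: PC=1 idx=1 pred=T actual=T -> ctr[1]=3
Ev 8: PC=3 idx=1 pred=T actual=T -> ctr[1]=3
Ev 9: PC=1 idx=1 pred=T actual=T -> ctr[1]=3
Ev 10: PC=3 idx=1 pred=T actual=N -> ctr[1]=2
Ev 11: PC=3 idx=1 pred=T actual=T -> ctr[1]=3
Ev 12: PC=3 idx=1 pred=T actual=N -> ctr[1]=2
Ev 13: PC=3 idx=1 pred=T actual=T -> ctr[1]=3

Answer: 3 3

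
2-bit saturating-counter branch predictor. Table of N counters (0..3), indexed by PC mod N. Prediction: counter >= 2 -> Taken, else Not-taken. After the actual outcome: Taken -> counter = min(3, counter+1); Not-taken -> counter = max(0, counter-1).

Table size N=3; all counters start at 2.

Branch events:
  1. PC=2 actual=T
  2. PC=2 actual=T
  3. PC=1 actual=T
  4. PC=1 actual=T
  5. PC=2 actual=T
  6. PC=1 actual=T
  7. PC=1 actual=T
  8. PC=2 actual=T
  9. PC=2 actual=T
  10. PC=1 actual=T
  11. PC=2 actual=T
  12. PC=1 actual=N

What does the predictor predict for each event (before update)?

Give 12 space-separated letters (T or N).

Answer: T T T T T T T T T T T T

Derivation:
Ev 1: PC=2 idx=2 pred=T actual=T -> ctr[2]=3
Ev 2: PC=2 idx=2 pred=T actual=T -> ctr[2]=3
Ev 3: PC=1 idx=1 pred=T actual=T -> ctr[1]=3
Ev 4: PC=1 idx=1 pred=T actual=T -> ctr[1]=3
Ev 5: PC=2 idx=2 pred=T actual=T -> ctr[2]=3
Ev 6: PC=1 idx=1 pred=T actual=T -> ctr[1]=3
Ev 7: PC=1 idx=1 pred=T actual=T -> ctr[1]=3
Ev 8: PC=2 idx=2 pred=T actual=T -> ctr[2]=3
Ev 9: PC=2 idx=2 pred=T actual=T -> ctr[2]=3
Ev 10: PC=1 idx=1 pred=T actual=T -> ctr[1]=3
Ev 11: PC=2 idx=2 pred=T actual=T -> ctr[2]=3
Ev 12: PC=1 idx=1 pred=T actual=N -> ctr[1]=2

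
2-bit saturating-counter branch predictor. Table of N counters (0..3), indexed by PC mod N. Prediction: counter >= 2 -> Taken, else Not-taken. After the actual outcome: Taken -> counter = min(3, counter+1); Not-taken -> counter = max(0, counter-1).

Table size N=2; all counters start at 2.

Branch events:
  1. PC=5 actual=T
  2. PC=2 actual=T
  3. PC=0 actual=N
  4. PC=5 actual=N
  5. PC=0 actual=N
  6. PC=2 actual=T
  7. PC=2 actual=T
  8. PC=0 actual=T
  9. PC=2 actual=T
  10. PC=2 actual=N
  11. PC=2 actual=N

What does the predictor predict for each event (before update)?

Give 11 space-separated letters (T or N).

Ev 1: PC=5 idx=1 pred=T actual=T -> ctr[1]=3
Ev 2: PC=2 idx=0 pred=T actual=T -> ctr[0]=3
Ev 3: PC=0 idx=0 pred=T actual=N -> ctr[0]=2
Ev 4: PC=5 idx=1 pred=T actual=N -> ctr[1]=2
Ev 5: PC=0 idx=0 pred=T actual=N -> ctr[0]=1
Ev 6: PC=2 idx=0 pred=N actual=T -> ctr[0]=2
Ev 7: PC=2 idx=0 pred=T actual=T -> ctr[0]=3
Ev 8: PC=0 idx=0 pred=T actual=T -> ctr[0]=3
Ev 9: PC=2 idx=0 pred=T actual=T -> ctr[0]=3
Ev 10: PC=2 idx=0 pred=T actual=N -> ctr[0]=2
Ev 11: PC=2 idx=0 pred=T actual=N -> ctr[0]=1

Answer: T T T T T N T T T T T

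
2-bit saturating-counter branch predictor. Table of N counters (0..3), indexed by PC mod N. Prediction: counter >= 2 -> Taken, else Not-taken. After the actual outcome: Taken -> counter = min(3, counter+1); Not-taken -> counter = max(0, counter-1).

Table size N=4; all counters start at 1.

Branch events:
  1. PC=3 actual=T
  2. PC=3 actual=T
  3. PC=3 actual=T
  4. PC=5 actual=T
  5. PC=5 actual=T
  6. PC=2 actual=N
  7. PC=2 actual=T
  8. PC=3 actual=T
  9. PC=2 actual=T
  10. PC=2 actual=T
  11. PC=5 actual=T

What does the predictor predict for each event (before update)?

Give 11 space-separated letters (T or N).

Ev 1: PC=3 idx=3 pred=N actual=T -> ctr[3]=2
Ev 2: PC=3 idx=3 pred=T actual=T -> ctr[3]=3
Ev 3: PC=3 idx=3 pred=T actual=T -> ctr[3]=3
Ev 4: PC=5 idx=1 pred=N actual=T -> ctr[1]=2
Ev 5: PC=5 idx=1 pred=T actual=T -> ctr[1]=3
Ev 6: PC=2 idx=2 pred=N actual=N -> ctr[2]=0
Ev 7: PC=2 idx=2 pred=N actual=T -> ctr[2]=1
Ev 8: PC=3 idx=3 pred=T actual=T -> ctr[3]=3
Ev 9: PC=2 idx=2 pred=N actual=T -> ctr[2]=2
Ev 10: PC=2 idx=2 pred=T actual=T -> ctr[2]=3
Ev 11: PC=5 idx=1 pred=T actual=T -> ctr[1]=3

Answer: N T T N T N N T N T T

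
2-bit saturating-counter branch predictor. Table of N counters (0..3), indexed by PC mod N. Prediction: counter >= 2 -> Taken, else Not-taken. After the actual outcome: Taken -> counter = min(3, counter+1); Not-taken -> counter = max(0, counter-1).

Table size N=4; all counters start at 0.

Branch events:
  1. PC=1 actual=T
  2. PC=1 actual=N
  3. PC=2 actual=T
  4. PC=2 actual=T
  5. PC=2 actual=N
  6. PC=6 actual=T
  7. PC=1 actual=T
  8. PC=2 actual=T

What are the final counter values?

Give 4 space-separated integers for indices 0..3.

Ev 1: PC=1 idx=1 pred=N actual=T -> ctr[1]=1
Ev 2: PC=1 idx=1 pred=N actual=N -> ctr[1]=0
Ev 3: PC=2 idx=2 pred=N actual=T -> ctr[2]=1
Ev 4: PC=2 idx=2 pred=N actual=T -> ctr[2]=2
Ev 5: PC=2 idx=2 pred=T actual=N -> ctr[2]=1
Ev 6: PC=6 idx=2 pred=N actual=T -> ctr[2]=2
Ev 7: PC=1 idx=1 pred=N actual=T -> ctr[1]=1
Ev 8: PC=2 idx=2 pred=T actual=T -> ctr[2]=3

Answer: 0 1 3 0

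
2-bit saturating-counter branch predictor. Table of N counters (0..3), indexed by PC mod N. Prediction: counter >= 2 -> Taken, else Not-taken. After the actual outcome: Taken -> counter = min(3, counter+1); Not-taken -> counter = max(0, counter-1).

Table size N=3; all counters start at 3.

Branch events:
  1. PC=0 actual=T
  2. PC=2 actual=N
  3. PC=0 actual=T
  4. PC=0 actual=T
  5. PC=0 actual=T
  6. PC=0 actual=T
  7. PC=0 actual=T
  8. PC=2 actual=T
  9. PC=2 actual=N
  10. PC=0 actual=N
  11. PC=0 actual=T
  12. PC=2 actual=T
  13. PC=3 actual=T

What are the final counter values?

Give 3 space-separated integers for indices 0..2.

Ev 1: PC=0 idx=0 pred=T actual=T -> ctr[0]=3
Ev 2: PC=2 idx=2 pred=T actual=N -> ctr[2]=2
Ev 3: PC=0 idx=0 pred=T actual=T -> ctr[0]=3
Ev 4: PC=0 idx=0 pred=T actual=T -> ctr[0]=3
Ev 5: PC=0 idx=0 pred=T actual=T -> ctr[0]=3
Ev 6: PC=0 idx=0 pred=T actual=T -> ctr[0]=3
Ev 7: PC=0 idx=0 pred=T actual=T -> ctr[0]=3
Ev 8: PC=2 idx=2 pred=T actual=T -> ctr[2]=3
Ev 9: PC=2 idx=2 pred=T actual=N -> ctr[2]=2
Ev 10: PC=0 idx=0 pred=T actual=N -> ctr[0]=2
Ev 11: PC=0 idx=0 pred=T actual=T -> ctr[0]=3
Ev 12: PC=2 idx=2 pred=T actual=T -> ctr[2]=3
Ev 13: PC=3 idx=0 pred=T actual=T -> ctr[0]=3

Answer: 3 3 3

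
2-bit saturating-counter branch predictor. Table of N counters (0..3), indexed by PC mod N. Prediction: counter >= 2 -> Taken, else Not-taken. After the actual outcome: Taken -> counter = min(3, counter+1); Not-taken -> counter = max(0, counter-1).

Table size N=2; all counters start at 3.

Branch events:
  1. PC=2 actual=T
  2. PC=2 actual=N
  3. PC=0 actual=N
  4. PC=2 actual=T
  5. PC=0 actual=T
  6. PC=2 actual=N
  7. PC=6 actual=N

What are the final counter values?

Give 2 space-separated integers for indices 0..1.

Answer: 1 3

Derivation:
Ev 1: PC=2 idx=0 pred=T actual=T -> ctr[0]=3
Ev 2: PC=2 idx=0 pred=T actual=N -> ctr[0]=2
Ev 3: PC=0 idx=0 pred=T actual=N -> ctr[0]=1
Ev 4: PC=2 idx=0 pred=N actual=T -> ctr[0]=2
Ev 5: PC=0 idx=0 pred=T actual=T -> ctr[0]=3
Ev 6: PC=2 idx=0 pred=T actual=N -> ctr[0]=2
Ev 7: PC=6 idx=0 pred=T actual=N -> ctr[0]=1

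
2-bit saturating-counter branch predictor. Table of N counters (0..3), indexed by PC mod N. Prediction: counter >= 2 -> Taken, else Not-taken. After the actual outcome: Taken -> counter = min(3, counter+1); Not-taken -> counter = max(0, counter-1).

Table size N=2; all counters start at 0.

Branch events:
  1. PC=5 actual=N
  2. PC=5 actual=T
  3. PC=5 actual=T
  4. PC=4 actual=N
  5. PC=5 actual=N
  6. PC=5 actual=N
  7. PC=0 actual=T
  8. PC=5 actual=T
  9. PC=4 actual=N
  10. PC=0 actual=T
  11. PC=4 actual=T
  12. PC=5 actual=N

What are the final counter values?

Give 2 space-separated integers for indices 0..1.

Answer: 2 0

Derivation:
Ev 1: PC=5 idx=1 pred=N actual=N -> ctr[1]=0
Ev 2: PC=5 idx=1 pred=N actual=T -> ctr[1]=1
Ev 3: PC=5 idx=1 pred=N actual=T -> ctr[1]=2
Ev 4: PC=4 idx=0 pred=N actual=N -> ctr[0]=0
Ev 5: PC=5 idx=1 pred=T actual=N -> ctr[1]=1
Ev 6: PC=5 idx=1 pred=N actual=N -> ctr[1]=0
Ev 7: PC=0 idx=0 pred=N actual=T -> ctr[0]=1
Ev 8: PC=5 idx=1 pred=N actual=T -> ctr[1]=1
Ev 9: PC=4 idx=0 pred=N actual=N -> ctr[0]=0
Ev 10: PC=0 idx=0 pred=N actual=T -> ctr[0]=1
Ev 11: PC=4 idx=0 pred=N actual=T -> ctr[0]=2
Ev 12: PC=5 idx=1 pred=N actual=N -> ctr[1]=0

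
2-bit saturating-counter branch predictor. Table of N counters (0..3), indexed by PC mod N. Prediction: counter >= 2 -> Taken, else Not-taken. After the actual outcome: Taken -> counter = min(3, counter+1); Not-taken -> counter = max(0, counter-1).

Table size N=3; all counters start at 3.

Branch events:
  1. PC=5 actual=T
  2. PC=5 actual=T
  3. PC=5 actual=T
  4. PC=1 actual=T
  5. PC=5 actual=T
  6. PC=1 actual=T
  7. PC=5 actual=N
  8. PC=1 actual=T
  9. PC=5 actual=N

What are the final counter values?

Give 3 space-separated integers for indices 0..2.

Answer: 3 3 1

Derivation:
Ev 1: PC=5 idx=2 pred=T actual=T -> ctr[2]=3
Ev 2: PC=5 idx=2 pred=T actual=T -> ctr[2]=3
Ev 3: PC=5 idx=2 pred=T actual=T -> ctr[2]=3
Ev 4: PC=1 idx=1 pred=T actual=T -> ctr[1]=3
Ev 5: PC=5 idx=2 pred=T actual=T -> ctr[2]=3
Ev 6: PC=1 idx=1 pred=T actual=T -> ctr[1]=3
Ev 7: PC=5 idx=2 pred=T actual=N -> ctr[2]=2
Ev 8: PC=1 idx=1 pred=T actual=T -> ctr[1]=3
Ev 9: PC=5 idx=2 pred=T actual=N -> ctr[2]=1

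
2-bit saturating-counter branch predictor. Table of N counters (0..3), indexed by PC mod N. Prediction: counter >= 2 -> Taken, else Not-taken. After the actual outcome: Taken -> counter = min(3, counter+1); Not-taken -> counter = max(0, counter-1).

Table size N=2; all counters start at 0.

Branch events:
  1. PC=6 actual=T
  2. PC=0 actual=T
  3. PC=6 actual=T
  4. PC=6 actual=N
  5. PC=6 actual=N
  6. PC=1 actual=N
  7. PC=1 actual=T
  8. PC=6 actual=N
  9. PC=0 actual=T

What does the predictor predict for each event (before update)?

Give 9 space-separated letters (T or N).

Ev 1: PC=6 idx=0 pred=N actual=T -> ctr[0]=1
Ev 2: PC=0 idx=0 pred=N actual=T -> ctr[0]=2
Ev 3: PC=6 idx=0 pred=T actual=T -> ctr[0]=3
Ev 4: PC=6 idx=0 pred=T actual=N -> ctr[0]=2
Ev 5: PC=6 idx=0 pred=T actual=N -> ctr[0]=1
Ev 6: PC=1 idx=1 pred=N actual=N -> ctr[1]=0
Ev 7: PC=1 idx=1 pred=N actual=T -> ctr[1]=1
Ev 8: PC=6 idx=0 pred=N actual=N -> ctr[0]=0
Ev 9: PC=0 idx=0 pred=N actual=T -> ctr[0]=1

Answer: N N T T T N N N N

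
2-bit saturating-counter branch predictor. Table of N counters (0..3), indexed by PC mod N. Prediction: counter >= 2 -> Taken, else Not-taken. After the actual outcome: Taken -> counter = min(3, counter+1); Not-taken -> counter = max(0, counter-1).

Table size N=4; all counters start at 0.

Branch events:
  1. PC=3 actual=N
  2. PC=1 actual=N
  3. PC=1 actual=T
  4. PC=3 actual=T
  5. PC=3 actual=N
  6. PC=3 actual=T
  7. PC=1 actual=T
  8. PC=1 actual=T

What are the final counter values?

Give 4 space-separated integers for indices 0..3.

Answer: 0 3 0 1

Derivation:
Ev 1: PC=3 idx=3 pred=N actual=N -> ctr[3]=0
Ev 2: PC=1 idx=1 pred=N actual=N -> ctr[1]=0
Ev 3: PC=1 idx=1 pred=N actual=T -> ctr[1]=1
Ev 4: PC=3 idx=3 pred=N actual=T -> ctr[3]=1
Ev 5: PC=3 idx=3 pred=N actual=N -> ctr[3]=0
Ev 6: PC=3 idx=3 pred=N actual=T -> ctr[3]=1
Ev 7: PC=1 idx=1 pred=N actual=T -> ctr[1]=2
Ev 8: PC=1 idx=1 pred=T actual=T -> ctr[1]=3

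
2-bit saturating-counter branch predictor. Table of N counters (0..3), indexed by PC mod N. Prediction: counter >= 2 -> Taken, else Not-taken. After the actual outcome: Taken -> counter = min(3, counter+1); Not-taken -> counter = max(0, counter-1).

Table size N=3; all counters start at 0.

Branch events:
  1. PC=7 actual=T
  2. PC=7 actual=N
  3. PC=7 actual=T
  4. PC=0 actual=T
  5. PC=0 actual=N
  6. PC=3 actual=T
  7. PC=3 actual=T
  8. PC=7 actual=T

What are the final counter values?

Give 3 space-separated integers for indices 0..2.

Ev 1: PC=7 idx=1 pred=N actual=T -> ctr[1]=1
Ev 2: PC=7 idx=1 pred=N actual=N -> ctr[1]=0
Ev 3: PC=7 idx=1 pred=N actual=T -> ctr[1]=1
Ev 4: PC=0 idx=0 pred=N actual=T -> ctr[0]=1
Ev 5: PC=0 idx=0 pred=N actual=N -> ctr[0]=0
Ev 6: PC=3 idx=0 pred=N actual=T -> ctr[0]=1
Ev 7: PC=3 idx=0 pred=N actual=T -> ctr[0]=2
Ev 8: PC=7 idx=1 pred=N actual=T -> ctr[1]=2

Answer: 2 2 0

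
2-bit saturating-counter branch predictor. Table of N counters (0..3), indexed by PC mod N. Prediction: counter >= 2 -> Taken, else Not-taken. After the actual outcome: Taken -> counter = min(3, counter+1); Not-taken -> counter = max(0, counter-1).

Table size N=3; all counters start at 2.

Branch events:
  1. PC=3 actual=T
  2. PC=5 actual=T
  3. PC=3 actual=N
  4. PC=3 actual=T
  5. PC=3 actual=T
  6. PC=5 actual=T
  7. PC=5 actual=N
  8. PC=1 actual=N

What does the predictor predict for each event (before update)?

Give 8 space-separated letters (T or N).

Answer: T T T T T T T T

Derivation:
Ev 1: PC=3 idx=0 pred=T actual=T -> ctr[0]=3
Ev 2: PC=5 idx=2 pred=T actual=T -> ctr[2]=3
Ev 3: PC=3 idx=0 pred=T actual=N -> ctr[0]=2
Ev 4: PC=3 idx=0 pred=T actual=T -> ctr[0]=3
Ev 5: PC=3 idx=0 pred=T actual=T -> ctr[0]=3
Ev 6: PC=5 idx=2 pred=T actual=T -> ctr[2]=3
Ev 7: PC=5 idx=2 pred=T actual=N -> ctr[2]=2
Ev 8: PC=1 idx=1 pred=T actual=N -> ctr[1]=1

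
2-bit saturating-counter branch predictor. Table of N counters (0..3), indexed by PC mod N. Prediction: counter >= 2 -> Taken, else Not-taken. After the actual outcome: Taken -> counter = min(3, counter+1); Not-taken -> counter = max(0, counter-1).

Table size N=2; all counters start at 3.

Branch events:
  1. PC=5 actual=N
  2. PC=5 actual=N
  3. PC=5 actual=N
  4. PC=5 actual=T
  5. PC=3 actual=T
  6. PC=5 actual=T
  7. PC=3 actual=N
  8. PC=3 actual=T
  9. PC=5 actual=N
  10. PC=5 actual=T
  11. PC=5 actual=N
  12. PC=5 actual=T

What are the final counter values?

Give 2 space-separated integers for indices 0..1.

Ev 1: PC=5 idx=1 pred=T actual=N -> ctr[1]=2
Ev 2: PC=5 idx=1 pred=T actual=N -> ctr[1]=1
Ev 3: PC=5 idx=1 pred=N actual=N -> ctr[1]=0
Ev 4: PC=5 idx=1 pred=N actual=T -> ctr[1]=1
Ev 5: PC=3 idx=1 pred=N actual=T -> ctr[1]=2
Ev 6: PC=5 idx=1 pred=T actual=T -> ctr[1]=3
Ev 7: PC=3 idx=1 pred=T actual=N -> ctr[1]=2
Ev 8: PC=3 idx=1 pred=T actual=T -> ctr[1]=3
Ev 9: PC=5 idx=1 pred=T actual=N -> ctr[1]=2
Ev 10: PC=5 idx=1 pred=T actual=T -> ctr[1]=3
Ev 11: PC=5 idx=1 pred=T actual=N -> ctr[1]=2
Ev 12: PC=5 idx=1 pred=T actual=T -> ctr[1]=3

Answer: 3 3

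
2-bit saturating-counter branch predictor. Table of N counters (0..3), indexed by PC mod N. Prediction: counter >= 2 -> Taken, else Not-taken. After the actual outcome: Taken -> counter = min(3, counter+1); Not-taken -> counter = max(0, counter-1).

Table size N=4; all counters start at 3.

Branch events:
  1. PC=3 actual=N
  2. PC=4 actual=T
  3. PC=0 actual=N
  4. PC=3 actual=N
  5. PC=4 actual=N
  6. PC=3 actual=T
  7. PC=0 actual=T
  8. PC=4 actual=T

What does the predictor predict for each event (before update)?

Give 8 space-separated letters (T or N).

Ev 1: PC=3 idx=3 pred=T actual=N -> ctr[3]=2
Ev 2: PC=4 idx=0 pred=T actual=T -> ctr[0]=3
Ev 3: PC=0 idx=0 pred=T actual=N -> ctr[0]=2
Ev 4: PC=3 idx=3 pred=T actual=N -> ctr[3]=1
Ev 5: PC=4 idx=0 pred=T actual=N -> ctr[0]=1
Ev 6: PC=3 idx=3 pred=N actual=T -> ctr[3]=2
Ev 7: PC=0 idx=0 pred=N actual=T -> ctr[0]=2
Ev 8: PC=4 idx=0 pred=T actual=T -> ctr[0]=3

Answer: T T T T T N N T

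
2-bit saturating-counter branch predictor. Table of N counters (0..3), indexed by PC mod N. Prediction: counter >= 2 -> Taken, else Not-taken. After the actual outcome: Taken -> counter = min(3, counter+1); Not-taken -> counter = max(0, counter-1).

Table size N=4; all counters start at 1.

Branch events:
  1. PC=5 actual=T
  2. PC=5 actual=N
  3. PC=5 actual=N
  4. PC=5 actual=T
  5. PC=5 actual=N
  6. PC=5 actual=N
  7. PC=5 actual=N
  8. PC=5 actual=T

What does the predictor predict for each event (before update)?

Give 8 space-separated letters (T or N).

Ev 1: PC=5 idx=1 pred=N actual=T -> ctr[1]=2
Ev 2: PC=5 idx=1 pred=T actual=N -> ctr[1]=1
Ev 3: PC=5 idx=1 pred=N actual=N -> ctr[1]=0
Ev 4: PC=5 idx=1 pred=N actual=T -> ctr[1]=1
Ev 5: PC=5 idx=1 pred=N actual=N -> ctr[1]=0
Ev 6: PC=5 idx=1 pred=N actual=N -> ctr[1]=0
Ev 7: PC=5 idx=1 pred=N actual=N -> ctr[1]=0
Ev 8: PC=5 idx=1 pred=N actual=T -> ctr[1]=1

Answer: N T N N N N N N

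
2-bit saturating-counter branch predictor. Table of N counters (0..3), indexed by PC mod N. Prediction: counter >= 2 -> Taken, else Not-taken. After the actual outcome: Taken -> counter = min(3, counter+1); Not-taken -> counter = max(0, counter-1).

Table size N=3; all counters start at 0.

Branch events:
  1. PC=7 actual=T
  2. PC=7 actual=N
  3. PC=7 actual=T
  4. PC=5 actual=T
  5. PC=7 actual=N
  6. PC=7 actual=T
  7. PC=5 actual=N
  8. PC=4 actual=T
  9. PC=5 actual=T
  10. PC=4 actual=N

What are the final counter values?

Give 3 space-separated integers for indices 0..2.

Answer: 0 1 1

Derivation:
Ev 1: PC=7 idx=1 pred=N actual=T -> ctr[1]=1
Ev 2: PC=7 idx=1 pred=N actual=N -> ctr[1]=0
Ev 3: PC=7 idx=1 pred=N actual=T -> ctr[1]=1
Ev 4: PC=5 idx=2 pred=N actual=T -> ctr[2]=1
Ev 5: PC=7 idx=1 pred=N actual=N -> ctr[1]=0
Ev 6: PC=7 idx=1 pred=N actual=T -> ctr[1]=1
Ev 7: PC=5 idx=2 pred=N actual=N -> ctr[2]=0
Ev 8: PC=4 idx=1 pred=N actual=T -> ctr[1]=2
Ev 9: PC=5 idx=2 pred=N actual=T -> ctr[2]=1
Ev 10: PC=4 idx=1 pred=T actual=N -> ctr[1]=1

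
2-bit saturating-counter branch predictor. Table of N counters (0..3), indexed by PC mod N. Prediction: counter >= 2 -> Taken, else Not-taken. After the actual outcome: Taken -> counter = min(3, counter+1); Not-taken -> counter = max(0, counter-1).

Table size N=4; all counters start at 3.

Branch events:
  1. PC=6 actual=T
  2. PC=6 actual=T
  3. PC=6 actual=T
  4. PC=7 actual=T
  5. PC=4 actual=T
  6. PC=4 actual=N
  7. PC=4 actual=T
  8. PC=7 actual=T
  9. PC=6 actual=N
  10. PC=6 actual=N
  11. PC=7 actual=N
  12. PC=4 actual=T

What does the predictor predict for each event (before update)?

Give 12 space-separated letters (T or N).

Answer: T T T T T T T T T T T T

Derivation:
Ev 1: PC=6 idx=2 pred=T actual=T -> ctr[2]=3
Ev 2: PC=6 idx=2 pred=T actual=T -> ctr[2]=3
Ev 3: PC=6 idx=2 pred=T actual=T -> ctr[2]=3
Ev 4: PC=7 idx=3 pred=T actual=T -> ctr[3]=3
Ev 5: PC=4 idx=0 pred=T actual=T -> ctr[0]=3
Ev 6: PC=4 idx=0 pred=T actual=N -> ctr[0]=2
Ev 7: PC=4 idx=0 pred=T actual=T -> ctr[0]=3
Ev 8: PC=7 idx=3 pred=T actual=T -> ctr[3]=3
Ev 9: PC=6 idx=2 pred=T actual=N -> ctr[2]=2
Ev 10: PC=6 idx=2 pred=T actual=N -> ctr[2]=1
Ev 11: PC=7 idx=3 pred=T actual=N -> ctr[3]=2
Ev 12: PC=4 idx=0 pred=T actual=T -> ctr[0]=3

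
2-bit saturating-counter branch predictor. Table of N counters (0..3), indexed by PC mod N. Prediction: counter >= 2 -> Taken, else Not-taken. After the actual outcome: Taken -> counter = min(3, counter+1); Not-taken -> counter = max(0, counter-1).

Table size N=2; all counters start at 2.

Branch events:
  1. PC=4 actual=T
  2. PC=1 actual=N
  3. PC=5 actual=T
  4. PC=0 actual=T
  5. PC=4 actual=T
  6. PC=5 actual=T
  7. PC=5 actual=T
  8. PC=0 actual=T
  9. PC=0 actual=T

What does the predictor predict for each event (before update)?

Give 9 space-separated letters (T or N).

Ev 1: PC=4 idx=0 pred=T actual=T -> ctr[0]=3
Ev 2: PC=1 idx=1 pred=T actual=N -> ctr[1]=1
Ev 3: PC=5 idx=1 pred=N actual=T -> ctr[1]=2
Ev 4: PC=0 idx=0 pred=T actual=T -> ctr[0]=3
Ev 5: PC=4 idx=0 pred=T actual=T -> ctr[0]=3
Ev 6: PC=5 idx=1 pred=T actual=T -> ctr[1]=3
Ev 7: PC=5 idx=1 pred=T actual=T -> ctr[1]=3
Ev 8: PC=0 idx=0 pred=T actual=T -> ctr[0]=3
Ev 9: PC=0 idx=0 pred=T actual=T -> ctr[0]=3

Answer: T T N T T T T T T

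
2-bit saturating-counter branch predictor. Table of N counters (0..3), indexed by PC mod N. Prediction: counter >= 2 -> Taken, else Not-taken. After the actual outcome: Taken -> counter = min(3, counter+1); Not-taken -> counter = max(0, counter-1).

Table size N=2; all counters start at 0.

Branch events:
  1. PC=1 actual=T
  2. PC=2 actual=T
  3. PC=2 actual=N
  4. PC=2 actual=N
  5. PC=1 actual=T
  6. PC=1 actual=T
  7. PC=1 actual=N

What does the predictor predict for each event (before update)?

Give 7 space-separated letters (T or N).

Answer: N N N N N T T

Derivation:
Ev 1: PC=1 idx=1 pred=N actual=T -> ctr[1]=1
Ev 2: PC=2 idx=0 pred=N actual=T -> ctr[0]=1
Ev 3: PC=2 idx=0 pred=N actual=N -> ctr[0]=0
Ev 4: PC=2 idx=0 pred=N actual=N -> ctr[0]=0
Ev 5: PC=1 idx=1 pred=N actual=T -> ctr[1]=2
Ev 6: PC=1 idx=1 pred=T actual=T -> ctr[1]=3
Ev 7: PC=1 idx=1 pred=T actual=N -> ctr[1]=2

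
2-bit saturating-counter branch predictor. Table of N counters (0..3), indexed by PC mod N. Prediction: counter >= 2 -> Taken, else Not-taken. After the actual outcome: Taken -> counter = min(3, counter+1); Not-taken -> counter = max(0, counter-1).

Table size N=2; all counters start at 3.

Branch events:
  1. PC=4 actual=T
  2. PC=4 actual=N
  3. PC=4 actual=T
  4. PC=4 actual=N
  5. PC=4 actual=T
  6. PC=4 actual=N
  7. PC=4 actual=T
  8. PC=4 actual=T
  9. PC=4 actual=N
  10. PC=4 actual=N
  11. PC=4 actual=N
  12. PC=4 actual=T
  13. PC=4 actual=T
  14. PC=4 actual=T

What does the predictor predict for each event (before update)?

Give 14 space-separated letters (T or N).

Answer: T T T T T T T T T T N N N T

Derivation:
Ev 1: PC=4 idx=0 pred=T actual=T -> ctr[0]=3
Ev 2: PC=4 idx=0 pred=T actual=N -> ctr[0]=2
Ev 3: PC=4 idx=0 pred=T actual=T -> ctr[0]=3
Ev 4: PC=4 idx=0 pred=T actual=N -> ctr[0]=2
Ev 5: PC=4 idx=0 pred=T actual=T -> ctr[0]=3
Ev 6: PC=4 idx=0 pred=T actual=N -> ctr[0]=2
Ev 7: PC=4 idx=0 pred=T actual=T -> ctr[0]=3
Ev 8: PC=4 idx=0 pred=T actual=T -> ctr[0]=3
Ev 9: PC=4 idx=0 pred=T actual=N -> ctr[0]=2
Ev 10: PC=4 idx=0 pred=T actual=N -> ctr[0]=1
Ev 11: PC=4 idx=0 pred=N actual=N -> ctr[0]=0
Ev 12: PC=4 idx=0 pred=N actual=T -> ctr[0]=1
Ev 13: PC=4 idx=0 pred=N actual=T -> ctr[0]=2
Ev 14: PC=4 idx=0 pred=T actual=T -> ctr[0]=3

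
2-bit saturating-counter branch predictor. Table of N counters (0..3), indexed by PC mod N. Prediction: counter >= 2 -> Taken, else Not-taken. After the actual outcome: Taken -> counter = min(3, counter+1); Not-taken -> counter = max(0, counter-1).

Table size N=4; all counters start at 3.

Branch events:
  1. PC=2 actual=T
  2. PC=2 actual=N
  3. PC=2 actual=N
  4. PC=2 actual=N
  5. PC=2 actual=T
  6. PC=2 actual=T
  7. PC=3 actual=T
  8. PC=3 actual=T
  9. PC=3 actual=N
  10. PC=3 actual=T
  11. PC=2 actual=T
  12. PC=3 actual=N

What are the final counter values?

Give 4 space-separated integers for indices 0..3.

Ev 1: PC=2 idx=2 pred=T actual=T -> ctr[2]=3
Ev 2: PC=2 idx=2 pred=T actual=N -> ctr[2]=2
Ev 3: PC=2 idx=2 pred=T actual=N -> ctr[2]=1
Ev 4: PC=2 idx=2 pred=N actual=N -> ctr[2]=0
Ev 5: PC=2 idx=2 pred=N actual=T -> ctr[2]=1
Ev 6: PC=2 idx=2 pred=N actual=T -> ctr[2]=2
Ev 7: PC=3 idx=3 pred=T actual=T -> ctr[3]=3
Ev 8: PC=3 idx=3 pred=T actual=T -> ctr[3]=3
Ev 9: PC=3 idx=3 pred=T actual=N -> ctr[3]=2
Ev 10: PC=3 idx=3 pred=T actual=T -> ctr[3]=3
Ev 11: PC=2 idx=2 pred=T actual=T -> ctr[2]=3
Ev 12: PC=3 idx=3 pred=T actual=N -> ctr[3]=2

Answer: 3 3 3 2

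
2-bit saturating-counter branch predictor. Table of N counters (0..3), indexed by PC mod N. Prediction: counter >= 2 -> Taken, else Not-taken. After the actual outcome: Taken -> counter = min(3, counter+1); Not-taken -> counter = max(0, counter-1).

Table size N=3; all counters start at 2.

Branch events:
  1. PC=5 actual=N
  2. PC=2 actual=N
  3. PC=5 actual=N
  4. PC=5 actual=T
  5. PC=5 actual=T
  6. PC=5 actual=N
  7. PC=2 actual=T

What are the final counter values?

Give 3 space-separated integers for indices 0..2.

Answer: 2 2 2

Derivation:
Ev 1: PC=5 idx=2 pred=T actual=N -> ctr[2]=1
Ev 2: PC=2 idx=2 pred=N actual=N -> ctr[2]=0
Ev 3: PC=5 idx=2 pred=N actual=N -> ctr[2]=0
Ev 4: PC=5 idx=2 pred=N actual=T -> ctr[2]=1
Ev 5: PC=5 idx=2 pred=N actual=T -> ctr[2]=2
Ev 6: PC=5 idx=2 pred=T actual=N -> ctr[2]=1
Ev 7: PC=2 idx=2 pred=N actual=T -> ctr[2]=2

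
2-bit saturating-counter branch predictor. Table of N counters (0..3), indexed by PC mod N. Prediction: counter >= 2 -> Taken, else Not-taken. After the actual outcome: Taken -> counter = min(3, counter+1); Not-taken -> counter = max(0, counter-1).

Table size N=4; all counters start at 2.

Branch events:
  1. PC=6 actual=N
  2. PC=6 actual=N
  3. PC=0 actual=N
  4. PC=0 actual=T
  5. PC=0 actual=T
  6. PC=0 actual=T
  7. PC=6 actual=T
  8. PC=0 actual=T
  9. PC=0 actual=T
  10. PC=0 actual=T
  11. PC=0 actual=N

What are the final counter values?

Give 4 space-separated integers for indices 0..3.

Answer: 2 2 1 2

Derivation:
Ev 1: PC=6 idx=2 pred=T actual=N -> ctr[2]=1
Ev 2: PC=6 idx=2 pred=N actual=N -> ctr[2]=0
Ev 3: PC=0 idx=0 pred=T actual=N -> ctr[0]=1
Ev 4: PC=0 idx=0 pred=N actual=T -> ctr[0]=2
Ev 5: PC=0 idx=0 pred=T actual=T -> ctr[0]=3
Ev 6: PC=0 idx=0 pred=T actual=T -> ctr[0]=3
Ev 7: PC=6 idx=2 pred=N actual=T -> ctr[2]=1
Ev 8: PC=0 idx=0 pred=T actual=T -> ctr[0]=3
Ev 9: PC=0 idx=0 pred=T actual=T -> ctr[0]=3
Ev 10: PC=0 idx=0 pred=T actual=T -> ctr[0]=3
Ev 11: PC=0 idx=0 pred=T actual=N -> ctr[0]=2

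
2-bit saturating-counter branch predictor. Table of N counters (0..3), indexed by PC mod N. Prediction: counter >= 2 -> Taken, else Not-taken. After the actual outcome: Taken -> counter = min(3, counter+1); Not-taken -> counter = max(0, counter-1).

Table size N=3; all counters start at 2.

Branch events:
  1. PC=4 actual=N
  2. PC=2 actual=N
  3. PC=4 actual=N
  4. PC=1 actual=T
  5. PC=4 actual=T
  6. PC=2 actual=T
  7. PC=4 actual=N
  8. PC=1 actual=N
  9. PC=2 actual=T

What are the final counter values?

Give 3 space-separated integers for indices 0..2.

Ev 1: PC=4 idx=1 pred=T actual=N -> ctr[1]=1
Ev 2: PC=2 idx=2 pred=T actual=N -> ctr[2]=1
Ev 3: PC=4 idx=1 pred=N actual=N -> ctr[1]=0
Ev 4: PC=1 idx=1 pred=N actual=T -> ctr[1]=1
Ev 5: PC=4 idx=1 pred=N actual=T -> ctr[1]=2
Ev 6: PC=2 idx=2 pred=N actual=T -> ctr[2]=2
Ev 7: PC=4 idx=1 pred=T actual=N -> ctr[1]=1
Ev 8: PC=1 idx=1 pred=N actual=N -> ctr[1]=0
Ev 9: PC=2 idx=2 pred=T actual=T -> ctr[2]=3

Answer: 2 0 3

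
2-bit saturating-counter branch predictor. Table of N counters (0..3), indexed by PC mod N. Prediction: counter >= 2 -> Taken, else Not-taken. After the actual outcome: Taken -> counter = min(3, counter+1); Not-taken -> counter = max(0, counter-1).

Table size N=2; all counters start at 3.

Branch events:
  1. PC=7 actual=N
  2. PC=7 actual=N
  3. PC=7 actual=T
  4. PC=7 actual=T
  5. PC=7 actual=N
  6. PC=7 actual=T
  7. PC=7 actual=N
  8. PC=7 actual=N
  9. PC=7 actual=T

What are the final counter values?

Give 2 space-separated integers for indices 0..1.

Answer: 3 2

Derivation:
Ev 1: PC=7 idx=1 pred=T actual=N -> ctr[1]=2
Ev 2: PC=7 idx=1 pred=T actual=N -> ctr[1]=1
Ev 3: PC=7 idx=1 pred=N actual=T -> ctr[1]=2
Ev 4: PC=7 idx=1 pred=T actual=T -> ctr[1]=3
Ev 5: PC=7 idx=1 pred=T actual=N -> ctr[1]=2
Ev 6: PC=7 idx=1 pred=T actual=T -> ctr[1]=3
Ev 7: PC=7 idx=1 pred=T actual=N -> ctr[1]=2
Ev 8: PC=7 idx=1 pred=T actual=N -> ctr[1]=1
Ev 9: PC=7 idx=1 pred=N actual=T -> ctr[1]=2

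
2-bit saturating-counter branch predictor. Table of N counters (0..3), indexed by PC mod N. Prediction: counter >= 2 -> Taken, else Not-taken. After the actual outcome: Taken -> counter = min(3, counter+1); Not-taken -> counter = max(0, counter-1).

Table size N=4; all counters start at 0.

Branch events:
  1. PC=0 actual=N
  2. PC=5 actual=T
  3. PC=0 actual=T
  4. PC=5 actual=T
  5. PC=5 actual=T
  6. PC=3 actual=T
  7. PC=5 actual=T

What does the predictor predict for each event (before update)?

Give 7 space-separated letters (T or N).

Ev 1: PC=0 idx=0 pred=N actual=N -> ctr[0]=0
Ev 2: PC=5 idx=1 pred=N actual=T -> ctr[1]=1
Ev 3: PC=0 idx=0 pred=N actual=T -> ctr[0]=1
Ev 4: PC=5 idx=1 pred=N actual=T -> ctr[1]=2
Ev 5: PC=5 idx=1 pred=T actual=T -> ctr[1]=3
Ev 6: PC=3 idx=3 pred=N actual=T -> ctr[3]=1
Ev 7: PC=5 idx=1 pred=T actual=T -> ctr[1]=3

Answer: N N N N T N T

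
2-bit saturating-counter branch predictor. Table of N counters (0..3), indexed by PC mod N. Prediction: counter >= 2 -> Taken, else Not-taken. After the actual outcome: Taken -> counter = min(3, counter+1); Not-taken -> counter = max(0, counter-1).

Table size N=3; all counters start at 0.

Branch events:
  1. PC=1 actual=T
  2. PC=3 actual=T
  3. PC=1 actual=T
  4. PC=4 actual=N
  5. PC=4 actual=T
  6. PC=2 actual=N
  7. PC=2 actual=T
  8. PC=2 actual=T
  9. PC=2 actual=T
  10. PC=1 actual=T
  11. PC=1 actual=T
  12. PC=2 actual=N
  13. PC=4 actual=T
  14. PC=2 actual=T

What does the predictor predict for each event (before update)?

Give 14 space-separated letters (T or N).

Ev 1: PC=1 idx=1 pred=N actual=T -> ctr[1]=1
Ev 2: PC=3 idx=0 pred=N actual=T -> ctr[0]=1
Ev 3: PC=1 idx=1 pred=N actual=T -> ctr[1]=2
Ev 4: PC=4 idx=1 pred=T actual=N -> ctr[1]=1
Ev 5: PC=4 idx=1 pred=N actual=T -> ctr[1]=2
Ev 6: PC=2 idx=2 pred=N actual=N -> ctr[2]=0
Ev 7: PC=2 idx=2 pred=N actual=T -> ctr[2]=1
Ev 8: PC=2 idx=2 pred=N actual=T -> ctr[2]=2
Ev 9: PC=2 idx=2 pred=T actual=T -> ctr[2]=3
Ev 10: PC=1 idx=1 pred=T actual=T -> ctr[1]=3
Ev 11: PC=1 idx=1 pred=T actual=T -> ctr[1]=3
Ev 12: PC=2 idx=2 pred=T actual=N -> ctr[2]=2
Ev 13: PC=4 idx=1 pred=T actual=T -> ctr[1]=3
Ev 14: PC=2 idx=2 pred=T actual=T -> ctr[2]=3

Answer: N N N T N N N N T T T T T T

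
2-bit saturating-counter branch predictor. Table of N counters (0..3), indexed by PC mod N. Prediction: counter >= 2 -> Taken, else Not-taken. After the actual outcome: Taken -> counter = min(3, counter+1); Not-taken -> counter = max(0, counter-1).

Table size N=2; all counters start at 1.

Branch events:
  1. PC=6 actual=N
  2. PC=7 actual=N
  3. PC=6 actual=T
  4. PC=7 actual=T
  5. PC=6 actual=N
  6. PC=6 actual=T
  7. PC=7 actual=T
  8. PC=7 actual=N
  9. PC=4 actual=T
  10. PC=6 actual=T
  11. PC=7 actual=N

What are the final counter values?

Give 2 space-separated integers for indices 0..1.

Answer: 3 0

Derivation:
Ev 1: PC=6 idx=0 pred=N actual=N -> ctr[0]=0
Ev 2: PC=7 idx=1 pred=N actual=N -> ctr[1]=0
Ev 3: PC=6 idx=0 pred=N actual=T -> ctr[0]=1
Ev 4: PC=7 idx=1 pred=N actual=T -> ctr[1]=1
Ev 5: PC=6 idx=0 pred=N actual=N -> ctr[0]=0
Ev 6: PC=6 idx=0 pred=N actual=T -> ctr[0]=1
Ev 7: PC=7 idx=1 pred=N actual=T -> ctr[1]=2
Ev 8: PC=7 idx=1 pred=T actual=N -> ctr[1]=1
Ev 9: PC=4 idx=0 pred=N actual=T -> ctr[0]=2
Ev 10: PC=6 idx=0 pred=T actual=T -> ctr[0]=3
Ev 11: PC=7 idx=1 pred=N actual=N -> ctr[1]=0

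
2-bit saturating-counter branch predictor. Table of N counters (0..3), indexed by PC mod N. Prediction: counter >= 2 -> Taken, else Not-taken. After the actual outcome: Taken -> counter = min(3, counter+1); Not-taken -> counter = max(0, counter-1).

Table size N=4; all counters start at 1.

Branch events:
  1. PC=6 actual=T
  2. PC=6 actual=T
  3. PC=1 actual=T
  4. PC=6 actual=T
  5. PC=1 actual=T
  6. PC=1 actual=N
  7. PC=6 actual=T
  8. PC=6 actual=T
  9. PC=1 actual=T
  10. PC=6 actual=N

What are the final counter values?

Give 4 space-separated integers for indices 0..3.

Ev 1: PC=6 idx=2 pred=N actual=T -> ctr[2]=2
Ev 2: PC=6 idx=2 pred=T actual=T -> ctr[2]=3
Ev 3: PC=1 idx=1 pred=N actual=T -> ctr[1]=2
Ev 4: PC=6 idx=2 pred=T actual=T -> ctr[2]=3
Ev 5: PC=1 idx=1 pred=T actual=T -> ctr[1]=3
Ev 6: PC=1 idx=1 pred=T actual=N -> ctr[1]=2
Ev 7: PC=6 idx=2 pred=T actual=T -> ctr[2]=3
Ev 8: PC=6 idx=2 pred=T actual=T -> ctr[2]=3
Ev 9: PC=1 idx=1 pred=T actual=T -> ctr[1]=3
Ev 10: PC=6 idx=2 pred=T actual=N -> ctr[2]=2

Answer: 1 3 2 1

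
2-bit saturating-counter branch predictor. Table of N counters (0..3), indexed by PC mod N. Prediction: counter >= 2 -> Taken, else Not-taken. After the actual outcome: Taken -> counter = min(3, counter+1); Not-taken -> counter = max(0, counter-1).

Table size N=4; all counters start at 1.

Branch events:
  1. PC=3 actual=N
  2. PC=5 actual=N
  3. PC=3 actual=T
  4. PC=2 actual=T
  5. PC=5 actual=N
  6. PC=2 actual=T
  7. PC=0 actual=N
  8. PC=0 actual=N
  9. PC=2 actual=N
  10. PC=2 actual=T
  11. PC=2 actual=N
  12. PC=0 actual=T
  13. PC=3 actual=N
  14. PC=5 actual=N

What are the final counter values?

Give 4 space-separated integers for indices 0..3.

Answer: 1 0 2 0

Derivation:
Ev 1: PC=3 idx=3 pred=N actual=N -> ctr[3]=0
Ev 2: PC=5 idx=1 pred=N actual=N -> ctr[1]=0
Ev 3: PC=3 idx=3 pred=N actual=T -> ctr[3]=1
Ev 4: PC=2 idx=2 pred=N actual=T -> ctr[2]=2
Ev 5: PC=5 idx=1 pred=N actual=N -> ctr[1]=0
Ev 6: PC=2 idx=2 pred=T actual=T -> ctr[2]=3
Ev 7: PC=0 idx=0 pred=N actual=N -> ctr[0]=0
Ev 8: PC=0 idx=0 pred=N actual=N -> ctr[0]=0
Ev 9: PC=2 idx=2 pred=T actual=N -> ctr[2]=2
Ev 10: PC=2 idx=2 pred=T actual=T -> ctr[2]=3
Ev 11: PC=2 idx=2 pred=T actual=N -> ctr[2]=2
Ev 12: PC=0 idx=0 pred=N actual=T -> ctr[0]=1
Ev 13: PC=3 idx=3 pred=N actual=N -> ctr[3]=0
Ev 14: PC=5 idx=1 pred=N actual=N -> ctr[1]=0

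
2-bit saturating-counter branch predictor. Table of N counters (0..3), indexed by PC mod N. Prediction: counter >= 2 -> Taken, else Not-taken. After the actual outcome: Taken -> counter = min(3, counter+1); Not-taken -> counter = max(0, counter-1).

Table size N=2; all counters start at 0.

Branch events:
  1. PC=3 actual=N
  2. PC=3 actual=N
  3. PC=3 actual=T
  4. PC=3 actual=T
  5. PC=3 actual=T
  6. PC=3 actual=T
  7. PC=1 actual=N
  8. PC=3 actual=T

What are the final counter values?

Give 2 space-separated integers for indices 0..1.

Answer: 0 3

Derivation:
Ev 1: PC=3 idx=1 pred=N actual=N -> ctr[1]=0
Ev 2: PC=3 idx=1 pred=N actual=N -> ctr[1]=0
Ev 3: PC=3 idx=1 pred=N actual=T -> ctr[1]=1
Ev 4: PC=3 idx=1 pred=N actual=T -> ctr[1]=2
Ev 5: PC=3 idx=1 pred=T actual=T -> ctr[1]=3
Ev 6: PC=3 idx=1 pred=T actual=T -> ctr[1]=3
Ev 7: PC=1 idx=1 pred=T actual=N -> ctr[1]=2
Ev 8: PC=3 idx=1 pred=T actual=T -> ctr[1]=3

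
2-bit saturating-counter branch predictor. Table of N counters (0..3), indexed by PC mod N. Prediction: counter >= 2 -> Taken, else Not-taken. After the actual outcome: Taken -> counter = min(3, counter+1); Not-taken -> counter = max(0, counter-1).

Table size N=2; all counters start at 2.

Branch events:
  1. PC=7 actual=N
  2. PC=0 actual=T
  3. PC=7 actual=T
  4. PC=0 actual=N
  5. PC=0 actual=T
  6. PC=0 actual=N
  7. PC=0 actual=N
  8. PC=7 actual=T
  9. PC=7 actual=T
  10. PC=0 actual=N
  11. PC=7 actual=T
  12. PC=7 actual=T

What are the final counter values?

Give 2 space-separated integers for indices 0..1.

Answer: 0 3

Derivation:
Ev 1: PC=7 idx=1 pred=T actual=N -> ctr[1]=1
Ev 2: PC=0 idx=0 pred=T actual=T -> ctr[0]=3
Ev 3: PC=7 idx=1 pred=N actual=T -> ctr[1]=2
Ev 4: PC=0 idx=0 pred=T actual=N -> ctr[0]=2
Ev 5: PC=0 idx=0 pred=T actual=T -> ctr[0]=3
Ev 6: PC=0 idx=0 pred=T actual=N -> ctr[0]=2
Ev 7: PC=0 idx=0 pred=T actual=N -> ctr[0]=1
Ev 8: PC=7 idx=1 pred=T actual=T -> ctr[1]=3
Ev 9: PC=7 idx=1 pred=T actual=T -> ctr[1]=3
Ev 10: PC=0 idx=0 pred=N actual=N -> ctr[0]=0
Ev 11: PC=7 idx=1 pred=T actual=T -> ctr[1]=3
Ev 12: PC=7 idx=1 pred=T actual=T -> ctr[1]=3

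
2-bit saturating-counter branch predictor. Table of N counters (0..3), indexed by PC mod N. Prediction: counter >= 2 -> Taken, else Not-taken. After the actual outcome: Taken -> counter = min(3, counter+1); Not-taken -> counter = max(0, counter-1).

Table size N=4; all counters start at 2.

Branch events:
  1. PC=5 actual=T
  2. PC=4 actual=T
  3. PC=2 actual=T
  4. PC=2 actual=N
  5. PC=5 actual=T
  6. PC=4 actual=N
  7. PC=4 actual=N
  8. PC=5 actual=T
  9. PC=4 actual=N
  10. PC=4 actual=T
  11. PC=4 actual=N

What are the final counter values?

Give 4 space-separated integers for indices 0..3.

Answer: 0 3 2 2

Derivation:
Ev 1: PC=5 idx=1 pred=T actual=T -> ctr[1]=3
Ev 2: PC=4 idx=0 pred=T actual=T -> ctr[0]=3
Ev 3: PC=2 idx=2 pred=T actual=T -> ctr[2]=3
Ev 4: PC=2 idx=2 pred=T actual=N -> ctr[2]=2
Ev 5: PC=5 idx=1 pred=T actual=T -> ctr[1]=3
Ev 6: PC=4 idx=0 pred=T actual=N -> ctr[0]=2
Ev 7: PC=4 idx=0 pred=T actual=N -> ctr[0]=1
Ev 8: PC=5 idx=1 pred=T actual=T -> ctr[1]=3
Ev 9: PC=4 idx=0 pred=N actual=N -> ctr[0]=0
Ev 10: PC=4 idx=0 pred=N actual=T -> ctr[0]=1
Ev 11: PC=4 idx=0 pred=N actual=N -> ctr[0]=0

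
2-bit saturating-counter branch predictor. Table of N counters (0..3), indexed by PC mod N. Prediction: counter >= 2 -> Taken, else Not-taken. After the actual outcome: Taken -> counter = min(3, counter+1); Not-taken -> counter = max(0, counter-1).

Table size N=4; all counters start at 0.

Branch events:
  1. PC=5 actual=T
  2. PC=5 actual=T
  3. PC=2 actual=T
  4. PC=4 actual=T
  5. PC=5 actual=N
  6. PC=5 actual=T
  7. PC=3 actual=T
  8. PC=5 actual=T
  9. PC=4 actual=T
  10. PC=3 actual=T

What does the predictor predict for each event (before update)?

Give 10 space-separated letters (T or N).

Answer: N N N N T N N T N N

Derivation:
Ev 1: PC=5 idx=1 pred=N actual=T -> ctr[1]=1
Ev 2: PC=5 idx=1 pred=N actual=T -> ctr[1]=2
Ev 3: PC=2 idx=2 pred=N actual=T -> ctr[2]=1
Ev 4: PC=4 idx=0 pred=N actual=T -> ctr[0]=1
Ev 5: PC=5 idx=1 pred=T actual=N -> ctr[1]=1
Ev 6: PC=5 idx=1 pred=N actual=T -> ctr[1]=2
Ev 7: PC=3 idx=3 pred=N actual=T -> ctr[3]=1
Ev 8: PC=5 idx=1 pred=T actual=T -> ctr[1]=3
Ev 9: PC=4 idx=0 pred=N actual=T -> ctr[0]=2
Ev 10: PC=3 idx=3 pred=N actual=T -> ctr[3]=2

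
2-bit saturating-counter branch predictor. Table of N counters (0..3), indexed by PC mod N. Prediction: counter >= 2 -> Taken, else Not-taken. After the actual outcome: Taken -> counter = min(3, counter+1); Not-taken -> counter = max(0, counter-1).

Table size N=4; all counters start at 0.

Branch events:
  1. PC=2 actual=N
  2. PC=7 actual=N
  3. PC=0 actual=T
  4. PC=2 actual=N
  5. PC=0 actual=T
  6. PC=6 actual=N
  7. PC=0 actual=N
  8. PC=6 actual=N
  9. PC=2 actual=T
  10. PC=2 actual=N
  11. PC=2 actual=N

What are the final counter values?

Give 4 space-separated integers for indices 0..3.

Ev 1: PC=2 idx=2 pred=N actual=N -> ctr[2]=0
Ev 2: PC=7 idx=3 pred=N actual=N -> ctr[3]=0
Ev 3: PC=0 idx=0 pred=N actual=T -> ctr[0]=1
Ev 4: PC=2 idx=2 pred=N actual=N -> ctr[2]=0
Ev 5: PC=0 idx=0 pred=N actual=T -> ctr[0]=2
Ev 6: PC=6 idx=2 pred=N actual=N -> ctr[2]=0
Ev 7: PC=0 idx=0 pred=T actual=N -> ctr[0]=1
Ev 8: PC=6 idx=2 pred=N actual=N -> ctr[2]=0
Ev 9: PC=2 idx=2 pred=N actual=T -> ctr[2]=1
Ev 10: PC=2 idx=2 pred=N actual=N -> ctr[2]=0
Ev 11: PC=2 idx=2 pred=N actual=N -> ctr[2]=0

Answer: 1 0 0 0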